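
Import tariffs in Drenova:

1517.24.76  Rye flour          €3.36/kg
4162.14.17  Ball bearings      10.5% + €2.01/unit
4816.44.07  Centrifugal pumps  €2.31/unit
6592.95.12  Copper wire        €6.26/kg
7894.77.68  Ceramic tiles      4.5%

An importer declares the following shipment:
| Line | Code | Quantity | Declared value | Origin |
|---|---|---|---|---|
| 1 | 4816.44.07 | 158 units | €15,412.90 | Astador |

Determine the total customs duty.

€364.98

Line 1 (4816.44.07, Astador, 158 units, €15,412.90):
Base rate for 4816.44.07 is €2.31/unit.
Duty = 158 × €2.31 = €364.98.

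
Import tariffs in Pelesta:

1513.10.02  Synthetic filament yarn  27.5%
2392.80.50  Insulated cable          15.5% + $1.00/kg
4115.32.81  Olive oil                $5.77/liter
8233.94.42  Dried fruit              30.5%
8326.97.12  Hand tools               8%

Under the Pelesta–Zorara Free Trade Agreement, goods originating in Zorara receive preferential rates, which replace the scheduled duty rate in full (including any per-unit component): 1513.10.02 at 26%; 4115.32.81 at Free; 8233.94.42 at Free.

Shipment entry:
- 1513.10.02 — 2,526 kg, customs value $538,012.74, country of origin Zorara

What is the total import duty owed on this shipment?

Line 1 (1513.10.02, Zorara, 2,526 kg, $538,012.74):
Base rate for 1513.10.02 is 27.5%.
Origin Zorara qualifies under the Pelesta–Zorara agreement and 1513.10.02 is covered: preferential rate 26% applies instead.
Duty = $538,012.74 × 26% = $139,883.31.

$139,883.31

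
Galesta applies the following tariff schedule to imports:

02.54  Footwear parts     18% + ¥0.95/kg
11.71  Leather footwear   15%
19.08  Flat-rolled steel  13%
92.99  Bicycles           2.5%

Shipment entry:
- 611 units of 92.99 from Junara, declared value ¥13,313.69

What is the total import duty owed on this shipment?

Line 1 (92.99, Junara, 611 units, ¥13,313.69):
Base rate for 92.99 is 2.5%.
Duty = ¥13,313.69 × 2.5% = ¥332.84.

¥332.84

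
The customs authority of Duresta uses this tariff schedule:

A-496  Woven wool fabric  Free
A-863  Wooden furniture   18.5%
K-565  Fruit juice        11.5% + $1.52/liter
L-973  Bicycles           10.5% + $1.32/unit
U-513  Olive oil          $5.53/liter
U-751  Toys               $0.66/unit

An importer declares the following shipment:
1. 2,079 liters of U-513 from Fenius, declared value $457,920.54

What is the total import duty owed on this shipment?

$11,496.87

Line 1 (U-513, Fenius, 2,079 liters, $457,920.54):
Base rate for U-513 is $5.53/liter.
Duty = 2,079 × $5.53 = $11,496.87.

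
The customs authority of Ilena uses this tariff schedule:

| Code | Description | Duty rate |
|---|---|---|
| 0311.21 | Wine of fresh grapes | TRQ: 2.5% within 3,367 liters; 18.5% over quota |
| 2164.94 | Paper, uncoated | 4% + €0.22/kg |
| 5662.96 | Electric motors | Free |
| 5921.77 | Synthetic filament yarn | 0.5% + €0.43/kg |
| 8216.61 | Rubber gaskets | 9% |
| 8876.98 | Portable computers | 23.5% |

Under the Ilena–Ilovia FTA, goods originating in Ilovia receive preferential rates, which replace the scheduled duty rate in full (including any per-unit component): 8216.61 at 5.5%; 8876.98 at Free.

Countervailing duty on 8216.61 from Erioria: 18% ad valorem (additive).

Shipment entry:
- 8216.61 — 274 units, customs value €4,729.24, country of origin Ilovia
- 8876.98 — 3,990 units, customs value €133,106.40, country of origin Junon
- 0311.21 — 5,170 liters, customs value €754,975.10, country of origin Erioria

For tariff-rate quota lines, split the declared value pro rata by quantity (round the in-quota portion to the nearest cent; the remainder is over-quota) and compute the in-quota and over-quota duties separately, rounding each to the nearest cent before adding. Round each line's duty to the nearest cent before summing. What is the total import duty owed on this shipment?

€92,541.23

Line 1 (8216.61, Ilovia, 274 units, €4,729.24):
Base rate for 8216.61 is 9%.
Origin Ilovia qualifies under the Ilena–Ilovia agreement and 8216.61 is covered: preferential rate 5.5% applies instead.
The additional-duty order on 8216.61 targets Erioria, not Ilovia; it does not apply.
Duty = €4,729.24 × 5.5% = €260.11.
Line 2 (8876.98, Junon, 3,990 units, €133,106.40):
Base rate for 8876.98 is 23.5%.
8876.98 has an FTA preferential rate, but origin Junon is not Ilovia; base rate stands.
Duty = €133,106.40 × 23.5% = €31,280.00.
Line 3 (0311.21, Erioria, 5,170 liters, €754,975.10):
Code 0311.21 is under a tariff-rate quota (threshold 3,367 liters). In-quota: 3,367 liters at 2.5%; over-quota: 1,803 liters at 18.5%.
Pro-rata value split: in-quota = €754,975.10 × 3,367/5,170 = €491,683.01; over-quota = €754,975.10 − €491,683.01 = €263,292.09.
In-quota duty = €491,683.01 × 2.5% = €12,292.08. Over-quota duty = €263,292.09 × 18.5% = €48,709.04.
Line duty = €12,292.08 + €48,709.04 = €61,001.12.
Total = €260.11 + €31,280.00 + €61,001.12 = €92,541.23.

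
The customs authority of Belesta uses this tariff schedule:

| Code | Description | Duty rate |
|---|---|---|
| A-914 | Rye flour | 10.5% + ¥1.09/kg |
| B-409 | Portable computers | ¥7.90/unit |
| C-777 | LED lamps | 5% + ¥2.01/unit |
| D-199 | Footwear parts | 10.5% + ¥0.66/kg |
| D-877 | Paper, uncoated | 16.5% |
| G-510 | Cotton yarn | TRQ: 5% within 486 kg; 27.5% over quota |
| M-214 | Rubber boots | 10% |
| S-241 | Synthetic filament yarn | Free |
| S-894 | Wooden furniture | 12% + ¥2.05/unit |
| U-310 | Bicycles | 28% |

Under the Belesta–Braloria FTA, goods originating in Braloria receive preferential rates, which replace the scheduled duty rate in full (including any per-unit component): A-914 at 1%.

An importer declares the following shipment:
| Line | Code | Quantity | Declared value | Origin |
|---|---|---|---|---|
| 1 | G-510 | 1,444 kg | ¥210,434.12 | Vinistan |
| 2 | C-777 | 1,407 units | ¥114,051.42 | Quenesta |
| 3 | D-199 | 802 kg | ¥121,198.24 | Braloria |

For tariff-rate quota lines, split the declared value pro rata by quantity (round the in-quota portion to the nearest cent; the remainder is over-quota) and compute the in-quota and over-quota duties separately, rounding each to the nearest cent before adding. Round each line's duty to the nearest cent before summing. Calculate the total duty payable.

Line 1 (G-510, Vinistan, 1,444 kg, ¥210,434.12):
Code G-510 is under a tariff-rate quota (threshold 486 kg). In-quota: 486 kg at 5%; over-quota: 958 kg at 27.5%.
Pro-rata value split: in-quota = ¥210,434.12 × 486/1,444 = ¥70,824.78; over-quota = ¥210,434.12 − ¥70,824.78 = ¥139,609.34.
In-quota duty = ¥70,824.78 × 5% = ¥3,541.24. Over-quota duty = ¥139,609.34 × 27.5% = ¥38,392.57.
Line duty = ¥3,541.24 + ¥38,392.57 = ¥41,933.81.
Line 2 (C-777, Quenesta, 1,407 units, ¥114,051.42):
Base rate for C-777 is 5% + ¥2.01/unit.
Duty = ¥114,051.42 × 5% + 1,407 × ¥2.01 = ¥8,530.64.
Line 3 (D-199, Braloria, 802 kg, ¥121,198.24):
Base rate for D-199 is 10.5% + ¥0.66/kg.
Origin Braloria is the FTA partner but D-199 is not on the preference list; base rate stands.
Duty = ¥121,198.24 × 10.5% + 802 × ¥0.66 = ¥13,255.14.
Total = ¥41,933.81 + ¥8,530.64 + ¥13,255.14 = ¥63,719.59.

¥63,719.59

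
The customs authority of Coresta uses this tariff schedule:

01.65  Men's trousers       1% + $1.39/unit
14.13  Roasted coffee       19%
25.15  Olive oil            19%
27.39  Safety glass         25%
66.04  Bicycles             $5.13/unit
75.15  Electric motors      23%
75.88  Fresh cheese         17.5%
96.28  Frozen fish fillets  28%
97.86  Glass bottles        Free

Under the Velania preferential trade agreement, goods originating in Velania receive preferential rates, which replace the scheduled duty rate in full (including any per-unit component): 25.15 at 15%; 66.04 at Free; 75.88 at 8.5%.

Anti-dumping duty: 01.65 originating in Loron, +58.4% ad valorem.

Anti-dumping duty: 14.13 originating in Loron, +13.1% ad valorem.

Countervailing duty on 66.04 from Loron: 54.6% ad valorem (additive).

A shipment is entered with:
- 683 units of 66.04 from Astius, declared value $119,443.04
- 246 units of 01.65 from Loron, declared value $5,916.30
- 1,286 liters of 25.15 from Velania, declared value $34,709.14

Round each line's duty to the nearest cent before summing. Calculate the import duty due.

Line 1 (66.04, Astius, 683 units, $119,443.04):
Base rate for 66.04 is $5.13/unit.
66.04 has an FTA preferential rate, but origin Astius is not Velania; base rate stands.
The additional-duty order on 66.04 targets Loron, not Astius; it does not apply.
Duty = 683 × $5.13 = $3,503.79.
Line 2 (01.65, Loron, 246 units, $5,916.30):
Base rate for 01.65 is 1% + $1.39/unit.
Additional duty on 01.65 from Loron: +58.4%. Applied ad valorem rate: 1% + 58.4% = 59.4%.
Duty = $5,916.30 × 59.4% + 246 × $1.39 = $3,856.22.
Line 3 (25.15, Velania, 1,286 liters, $34,709.14):
Base rate for 25.15 is 19%.
Origin Velania qualifies under the Coresta–Velania agreement and 25.15 is covered: preferential rate 15% applies instead.
Duty = $34,709.14 × 15% = $5,206.37.
Total = $3,503.79 + $3,856.22 + $5,206.37 = $12,566.38.

$12,566.38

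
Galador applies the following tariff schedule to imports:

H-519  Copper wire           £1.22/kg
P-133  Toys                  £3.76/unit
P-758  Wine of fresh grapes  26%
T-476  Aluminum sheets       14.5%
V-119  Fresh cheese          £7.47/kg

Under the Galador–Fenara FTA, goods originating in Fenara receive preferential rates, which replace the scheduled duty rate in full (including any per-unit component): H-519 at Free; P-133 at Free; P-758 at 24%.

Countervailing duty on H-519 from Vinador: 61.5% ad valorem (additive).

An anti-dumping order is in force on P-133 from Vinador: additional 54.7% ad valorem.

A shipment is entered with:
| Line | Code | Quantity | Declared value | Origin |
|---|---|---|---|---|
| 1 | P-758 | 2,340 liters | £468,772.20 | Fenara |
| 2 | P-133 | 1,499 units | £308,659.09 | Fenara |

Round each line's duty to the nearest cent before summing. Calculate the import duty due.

Line 1 (P-758, Fenara, 2,340 liters, £468,772.20):
Base rate for P-758 is 26%.
Origin Fenara qualifies under the Galador–Fenara agreement and P-758 is covered: preferential rate 24% applies instead.
Duty = £468,772.20 × 24% = £112,505.33.
Line 2 (P-133, Fenara, 1,499 units, £308,659.09):
Base rate for P-133 is £3.76/unit.
Origin Fenara qualifies under the Galador–Fenara agreement and P-133 is covered: preferential rate Free applies instead.
The additional-duty order on P-133 targets Vinador, not Fenara; it does not apply.
Duty = £308,659.09 × 0% = £0.00.
Total = £112,505.33 + £0.00 = £112,505.33.

£112,505.33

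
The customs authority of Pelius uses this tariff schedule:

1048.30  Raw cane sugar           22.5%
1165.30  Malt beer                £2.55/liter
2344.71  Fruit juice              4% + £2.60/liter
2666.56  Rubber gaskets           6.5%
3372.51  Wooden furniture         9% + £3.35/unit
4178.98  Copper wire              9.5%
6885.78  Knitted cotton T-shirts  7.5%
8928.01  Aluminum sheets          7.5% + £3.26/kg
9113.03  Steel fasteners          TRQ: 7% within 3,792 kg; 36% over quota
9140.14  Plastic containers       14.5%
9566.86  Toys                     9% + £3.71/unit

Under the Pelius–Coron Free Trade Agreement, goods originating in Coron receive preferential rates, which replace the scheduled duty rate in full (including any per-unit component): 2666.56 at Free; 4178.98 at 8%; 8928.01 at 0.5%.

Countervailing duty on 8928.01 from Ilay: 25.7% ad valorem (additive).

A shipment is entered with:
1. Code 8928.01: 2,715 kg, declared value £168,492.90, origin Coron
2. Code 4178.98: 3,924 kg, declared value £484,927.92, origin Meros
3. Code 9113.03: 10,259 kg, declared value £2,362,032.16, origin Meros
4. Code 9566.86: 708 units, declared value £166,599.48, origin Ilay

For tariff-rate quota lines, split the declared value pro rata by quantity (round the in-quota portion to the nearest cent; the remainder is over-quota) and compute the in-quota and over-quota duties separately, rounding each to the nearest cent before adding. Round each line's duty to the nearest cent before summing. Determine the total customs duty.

Line 1 (8928.01, Coron, 2,715 kg, £168,492.90):
Base rate for 8928.01 is 7.5% + £3.26/kg.
Origin Coron qualifies under the Pelius–Coron agreement and 8928.01 is covered: preferential rate 0.5% applies instead.
The additional-duty order on 8928.01 targets Ilay, not Coron; it does not apply.
Duty = £168,492.90 × 0.5% = £842.46.
Line 2 (4178.98, Meros, 3,924 kg, £484,927.92):
Base rate for 4178.98 is 9.5%.
4178.98 has an FTA preferential rate, but origin Meros is not Coron; base rate stands.
Duty = £484,927.92 × 9.5% = £46,068.15.
Line 3 (9113.03, Meros, 10,259 kg, £2,362,032.16):
Code 9113.03 is under a tariff-rate quota (threshold 3,792 kg). In-quota: 3,792 kg at 7%; over-quota: 6,467 kg at 36%.
Pro-rata value split: in-quota = £2,362,032.16 × 3,792/10,259 = £873,070.08; over-quota = £2,362,032.16 − £873,070.08 = £1,488,962.08.
In-quota duty = £873,070.08 × 7% = £61,114.91. Over-quota duty = £1,488,962.08 × 36% = £536,026.35.
Line duty = £61,114.91 + £536,026.35 = £597,141.26.
Line 4 (9566.86, Ilay, 708 units, £166,599.48):
Base rate for 9566.86 is 9% + £3.71/unit.
Duty = £166,599.48 × 9% + 708 × £3.71 = £17,620.63.
Total = £842.46 + £46,068.15 + £597,141.26 + £17,620.63 = £661,672.50.

£661,672.50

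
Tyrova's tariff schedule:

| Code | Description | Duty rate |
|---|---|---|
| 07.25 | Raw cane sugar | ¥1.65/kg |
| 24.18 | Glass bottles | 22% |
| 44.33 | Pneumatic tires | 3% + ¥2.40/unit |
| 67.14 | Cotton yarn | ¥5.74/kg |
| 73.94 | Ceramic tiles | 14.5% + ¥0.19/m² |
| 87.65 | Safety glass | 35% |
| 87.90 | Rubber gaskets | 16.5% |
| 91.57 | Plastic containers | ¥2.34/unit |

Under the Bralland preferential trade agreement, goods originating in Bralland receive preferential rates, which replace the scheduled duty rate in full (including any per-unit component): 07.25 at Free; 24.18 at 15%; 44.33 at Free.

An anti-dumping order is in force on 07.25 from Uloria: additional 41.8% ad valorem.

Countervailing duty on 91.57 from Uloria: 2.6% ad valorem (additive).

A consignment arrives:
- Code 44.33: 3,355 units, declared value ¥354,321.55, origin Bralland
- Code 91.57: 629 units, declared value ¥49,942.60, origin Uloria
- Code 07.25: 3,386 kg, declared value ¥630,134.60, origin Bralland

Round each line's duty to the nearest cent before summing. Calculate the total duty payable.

Line 1 (44.33, Bralland, 3,355 units, ¥354,321.55):
Base rate for 44.33 is 3% + ¥2.40/unit.
Origin Bralland qualifies under the Tyrova–Bralland agreement and 44.33 is covered: preferential rate Free applies instead.
Duty = ¥354,321.55 × 0% = ¥0.00.
Line 2 (91.57, Uloria, 629 units, ¥49,942.60):
Base rate for 91.57 is ¥2.34/unit.
Additional duty on 91.57 from Uloria: +2.6% ad valorem. Applied ad valorem rate = 2.6%.
Duty = ¥49,942.60 × 2.6% + 629 × ¥2.34 = ¥2,770.37.
Line 3 (07.25, Bralland, 3,386 kg, ¥630,134.60):
Base rate for 07.25 is ¥1.65/kg.
Origin Bralland qualifies under the Tyrova–Bralland agreement and 07.25 is covered: preferential rate Free applies instead.
The additional-duty order on 07.25 targets Uloria, not Bralland; it does not apply.
Duty = ¥630,134.60 × 0% = ¥0.00.
Total = ¥0.00 + ¥2,770.37 + ¥0.00 = ¥2,770.37.

¥2,770.37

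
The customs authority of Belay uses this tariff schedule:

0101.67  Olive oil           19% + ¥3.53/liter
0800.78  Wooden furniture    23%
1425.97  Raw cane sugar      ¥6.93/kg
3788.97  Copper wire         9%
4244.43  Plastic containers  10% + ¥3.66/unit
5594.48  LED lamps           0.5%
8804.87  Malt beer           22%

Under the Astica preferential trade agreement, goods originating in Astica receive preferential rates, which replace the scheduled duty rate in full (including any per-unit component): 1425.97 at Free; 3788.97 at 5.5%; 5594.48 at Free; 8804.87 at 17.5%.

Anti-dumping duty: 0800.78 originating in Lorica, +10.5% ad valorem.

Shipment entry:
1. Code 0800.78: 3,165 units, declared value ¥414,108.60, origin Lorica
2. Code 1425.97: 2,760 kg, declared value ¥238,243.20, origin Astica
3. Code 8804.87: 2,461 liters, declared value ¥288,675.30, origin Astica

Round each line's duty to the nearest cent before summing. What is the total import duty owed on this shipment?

Line 1 (0800.78, Lorica, 3,165 units, ¥414,108.60):
Base rate for 0800.78 is 23%.
Additional duty on 0800.78 from Lorica: +10.5%. Applied ad valorem rate: 23% + 10.5% = 33.5%.
Duty = ¥414,108.60 × 33.5% = ¥138,726.38.
Line 2 (1425.97, Astica, 2,760 kg, ¥238,243.20):
Base rate for 1425.97 is ¥6.93/kg.
Origin Astica qualifies under the Belay–Astica agreement and 1425.97 is covered: preferential rate Free applies instead.
Duty = ¥238,243.20 × 0% = ¥0.00.
Line 3 (8804.87, Astica, 2,461 liters, ¥288,675.30):
Base rate for 8804.87 is 22%.
Origin Astica qualifies under the Belay–Astica agreement and 8804.87 is covered: preferential rate 17.5% applies instead.
Duty = ¥288,675.30 × 17.5% = ¥50,518.18.
Total = ¥138,726.38 + ¥0.00 + ¥50,518.18 = ¥189,244.56.

¥189,244.56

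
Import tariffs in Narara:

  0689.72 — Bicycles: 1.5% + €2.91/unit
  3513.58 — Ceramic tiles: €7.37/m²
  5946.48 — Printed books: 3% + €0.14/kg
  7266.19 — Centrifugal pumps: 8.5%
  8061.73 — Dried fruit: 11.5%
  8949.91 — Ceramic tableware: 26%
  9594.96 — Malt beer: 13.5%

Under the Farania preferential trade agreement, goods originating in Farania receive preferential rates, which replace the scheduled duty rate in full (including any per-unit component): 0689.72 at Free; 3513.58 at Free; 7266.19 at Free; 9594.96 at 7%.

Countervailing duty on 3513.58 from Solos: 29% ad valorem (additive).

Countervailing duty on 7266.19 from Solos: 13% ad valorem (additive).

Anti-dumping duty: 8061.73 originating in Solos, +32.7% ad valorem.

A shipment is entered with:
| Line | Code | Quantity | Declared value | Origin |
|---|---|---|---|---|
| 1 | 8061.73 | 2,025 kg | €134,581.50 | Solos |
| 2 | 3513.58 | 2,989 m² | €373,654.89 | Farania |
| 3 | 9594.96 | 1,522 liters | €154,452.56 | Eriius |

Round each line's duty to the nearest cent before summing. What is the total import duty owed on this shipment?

€80,336.12

Line 1 (8061.73, Solos, 2,025 kg, €134,581.50):
Base rate for 8061.73 is 11.5%.
Additional duty on 8061.73 from Solos: +32.7%. Applied ad valorem rate: 11.5% + 32.7% = 44.2%.
Duty = €134,581.50 × 44.2% = €59,485.02.
Line 2 (3513.58, Farania, 2,989 m², €373,654.89):
Base rate for 3513.58 is €7.37/m².
Origin Farania qualifies under the Narara–Farania agreement and 3513.58 is covered: preferential rate Free applies instead.
The additional-duty order on 3513.58 targets Solos, not Farania; it does not apply.
Duty = €373,654.89 × 0% = €0.00.
Line 3 (9594.96, Eriius, 1,522 liters, €154,452.56):
Base rate for 9594.96 is 13.5%.
9594.96 has an FTA preferential rate, but origin Eriius is not Farania; base rate stands.
Duty = €154,452.56 × 13.5% = €20,851.10.
Total = €59,485.02 + €0.00 + €20,851.10 = €80,336.12.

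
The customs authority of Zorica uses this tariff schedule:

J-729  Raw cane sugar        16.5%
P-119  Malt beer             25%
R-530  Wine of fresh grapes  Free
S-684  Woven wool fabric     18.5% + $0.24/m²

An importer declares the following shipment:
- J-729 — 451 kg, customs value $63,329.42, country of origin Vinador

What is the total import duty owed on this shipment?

Line 1 (J-729, Vinador, 451 kg, $63,329.42):
Base rate for J-729 is 16.5%.
Duty = $63,329.42 × 16.5% = $10,449.35.

$10,449.35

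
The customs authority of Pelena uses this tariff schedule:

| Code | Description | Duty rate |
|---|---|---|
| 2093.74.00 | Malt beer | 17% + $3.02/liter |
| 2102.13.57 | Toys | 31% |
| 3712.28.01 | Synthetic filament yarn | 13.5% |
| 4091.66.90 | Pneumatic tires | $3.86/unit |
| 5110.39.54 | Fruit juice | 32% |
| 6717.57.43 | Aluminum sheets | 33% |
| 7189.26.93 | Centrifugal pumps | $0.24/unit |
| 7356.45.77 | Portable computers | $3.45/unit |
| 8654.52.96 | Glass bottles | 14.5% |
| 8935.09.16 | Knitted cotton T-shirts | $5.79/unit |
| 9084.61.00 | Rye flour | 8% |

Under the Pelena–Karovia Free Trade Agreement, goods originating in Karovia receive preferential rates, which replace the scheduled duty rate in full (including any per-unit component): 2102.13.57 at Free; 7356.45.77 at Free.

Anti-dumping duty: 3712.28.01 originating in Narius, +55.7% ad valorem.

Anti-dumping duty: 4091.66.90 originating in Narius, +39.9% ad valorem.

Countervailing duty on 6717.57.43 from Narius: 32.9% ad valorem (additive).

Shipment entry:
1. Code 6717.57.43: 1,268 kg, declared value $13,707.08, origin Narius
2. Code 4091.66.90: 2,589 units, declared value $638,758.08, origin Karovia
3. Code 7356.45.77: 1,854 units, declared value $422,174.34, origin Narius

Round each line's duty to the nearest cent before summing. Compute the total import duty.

Line 1 (6717.57.43, Narius, 1,268 kg, $13,707.08):
Base rate for 6717.57.43 is 33%.
Additional duty on 6717.57.43 from Narius: +32.9%. Applied ad valorem rate: 33% + 32.9% = 65.9%.
Duty = $13,707.08 × 65.9% = $9,032.97.
Line 2 (4091.66.90, Karovia, 2,589 units, $638,758.08):
Base rate for 4091.66.90 is $3.86/unit.
Origin Karovia is the FTA partner but 4091.66.90 is not on the preference list; base rate stands.
The additional-duty order on 4091.66.90 targets Narius, not Karovia; it does not apply.
Duty = 2,589 × $3.86 = $9,993.54.
Line 3 (7356.45.77, Narius, 1,854 units, $422,174.34):
Base rate for 7356.45.77 is $3.45/unit.
7356.45.77 has an FTA preferential rate, but origin Narius is not Karovia; base rate stands.
Duty = 1,854 × $3.45 = $6,396.30.
Total = $9,032.97 + $9,993.54 + $6,396.30 = $25,422.81.

$25,422.81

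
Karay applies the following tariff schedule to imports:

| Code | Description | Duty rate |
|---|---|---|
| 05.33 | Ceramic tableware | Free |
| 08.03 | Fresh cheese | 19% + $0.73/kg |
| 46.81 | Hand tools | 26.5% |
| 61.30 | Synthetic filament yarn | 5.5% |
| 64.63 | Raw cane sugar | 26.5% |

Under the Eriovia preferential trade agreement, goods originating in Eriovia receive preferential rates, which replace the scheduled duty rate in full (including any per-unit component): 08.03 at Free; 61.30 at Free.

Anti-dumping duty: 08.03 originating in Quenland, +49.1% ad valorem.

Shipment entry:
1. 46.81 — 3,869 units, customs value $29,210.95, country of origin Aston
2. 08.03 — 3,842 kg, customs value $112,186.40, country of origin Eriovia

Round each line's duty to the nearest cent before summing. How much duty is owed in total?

Line 1 (46.81, Aston, 3,869 units, $29,210.95):
Base rate for 46.81 is 26.5%.
Duty = $29,210.95 × 26.5% = $7,740.90.
Line 2 (08.03, Eriovia, 3,842 kg, $112,186.40):
Base rate for 08.03 is 19% + $0.73/kg.
Origin Eriovia qualifies under the Karay–Eriovia agreement and 08.03 is covered: preferential rate Free applies instead.
The additional-duty order on 08.03 targets Quenland, not Eriovia; it does not apply.
Duty = $112,186.40 × 0% = $0.00.
Total = $7,740.90 + $0.00 = $7,740.90.

$7,740.90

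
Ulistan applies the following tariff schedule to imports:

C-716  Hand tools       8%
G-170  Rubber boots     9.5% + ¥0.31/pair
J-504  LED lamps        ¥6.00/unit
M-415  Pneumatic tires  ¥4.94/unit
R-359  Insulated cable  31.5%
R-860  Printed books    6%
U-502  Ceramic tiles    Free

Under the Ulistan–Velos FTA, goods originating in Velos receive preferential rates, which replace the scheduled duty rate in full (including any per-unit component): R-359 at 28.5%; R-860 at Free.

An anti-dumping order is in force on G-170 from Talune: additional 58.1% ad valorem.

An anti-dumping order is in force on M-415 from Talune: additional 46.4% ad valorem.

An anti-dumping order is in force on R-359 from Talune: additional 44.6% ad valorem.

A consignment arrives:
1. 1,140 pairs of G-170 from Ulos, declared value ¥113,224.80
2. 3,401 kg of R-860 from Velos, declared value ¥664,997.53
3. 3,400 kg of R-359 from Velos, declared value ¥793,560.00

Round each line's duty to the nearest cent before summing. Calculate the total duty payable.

¥237,274.36

Line 1 (G-170, Ulos, 1,140 pairs, ¥113,224.80):
Base rate for G-170 is 9.5% + ¥0.31/pair.
The additional-duty order on G-170 targets Talune, not Ulos; it does not apply.
Duty = ¥113,224.80 × 9.5% + 1,140 × ¥0.31 = ¥11,109.76.
Line 2 (R-860, Velos, 3,401 kg, ¥664,997.53):
Base rate for R-860 is 6%.
Origin Velos qualifies under the Ulistan–Velos agreement and R-860 is covered: preferential rate Free applies instead.
Duty = ¥664,997.53 × 0% = ¥0.00.
Line 3 (R-359, Velos, 3,400 kg, ¥793,560.00):
Base rate for R-359 is 31.5%.
Origin Velos qualifies under the Ulistan–Velos agreement and R-359 is covered: preferential rate 28.5% applies instead.
The additional-duty order on R-359 targets Talune, not Velos; it does not apply.
Duty = ¥793,560.00 × 28.5% = ¥226,164.60.
Total = ¥11,109.76 + ¥0.00 + ¥226,164.60 = ¥237,274.36.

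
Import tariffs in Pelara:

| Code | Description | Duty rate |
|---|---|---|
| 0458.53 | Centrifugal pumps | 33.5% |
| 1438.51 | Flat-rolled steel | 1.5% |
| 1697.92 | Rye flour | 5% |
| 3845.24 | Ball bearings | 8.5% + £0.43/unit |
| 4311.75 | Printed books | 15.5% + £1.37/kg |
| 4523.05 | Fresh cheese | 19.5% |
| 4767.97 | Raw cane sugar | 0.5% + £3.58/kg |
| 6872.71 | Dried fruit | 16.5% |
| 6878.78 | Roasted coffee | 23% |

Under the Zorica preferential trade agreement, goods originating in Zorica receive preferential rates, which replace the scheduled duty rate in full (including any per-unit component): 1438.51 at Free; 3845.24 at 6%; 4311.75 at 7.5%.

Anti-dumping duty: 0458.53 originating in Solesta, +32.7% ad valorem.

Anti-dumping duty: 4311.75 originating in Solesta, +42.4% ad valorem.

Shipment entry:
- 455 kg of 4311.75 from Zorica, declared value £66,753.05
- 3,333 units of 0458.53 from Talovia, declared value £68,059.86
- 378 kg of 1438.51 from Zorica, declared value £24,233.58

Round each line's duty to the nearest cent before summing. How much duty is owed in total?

Line 1 (4311.75, Zorica, 455 kg, £66,753.05):
Base rate for 4311.75 is 15.5% + £1.37/kg.
Origin Zorica qualifies under the Pelara–Zorica agreement and 4311.75 is covered: preferential rate 7.5% applies instead.
The additional-duty order on 4311.75 targets Solesta, not Zorica; it does not apply.
Duty = £66,753.05 × 7.5% = £5,006.48.
Line 2 (0458.53, Talovia, 3,333 units, £68,059.86):
Base rate for 0458.53 is 33.5%.
The additional-duty order on 0458.53 targets Solesta, not Talovia; it does not apply.
Duty = £68,059.86 × 33.5% = £22,800.05.
Line 3 (1438.51, Zorica, 378 kg, £24,233.58):
Base rate for 1438.51 is 1.5%.
Origin Zorica qualifies under the Pelara–Zorica agreement and 1438.51 is covered: preferential rate Free applies instead.
Duty = £24,233.58 × 0% = £0.00.
Total = £5,006.48 + £22,800.05 + £0.00 = £27,806.53.

£27,806.53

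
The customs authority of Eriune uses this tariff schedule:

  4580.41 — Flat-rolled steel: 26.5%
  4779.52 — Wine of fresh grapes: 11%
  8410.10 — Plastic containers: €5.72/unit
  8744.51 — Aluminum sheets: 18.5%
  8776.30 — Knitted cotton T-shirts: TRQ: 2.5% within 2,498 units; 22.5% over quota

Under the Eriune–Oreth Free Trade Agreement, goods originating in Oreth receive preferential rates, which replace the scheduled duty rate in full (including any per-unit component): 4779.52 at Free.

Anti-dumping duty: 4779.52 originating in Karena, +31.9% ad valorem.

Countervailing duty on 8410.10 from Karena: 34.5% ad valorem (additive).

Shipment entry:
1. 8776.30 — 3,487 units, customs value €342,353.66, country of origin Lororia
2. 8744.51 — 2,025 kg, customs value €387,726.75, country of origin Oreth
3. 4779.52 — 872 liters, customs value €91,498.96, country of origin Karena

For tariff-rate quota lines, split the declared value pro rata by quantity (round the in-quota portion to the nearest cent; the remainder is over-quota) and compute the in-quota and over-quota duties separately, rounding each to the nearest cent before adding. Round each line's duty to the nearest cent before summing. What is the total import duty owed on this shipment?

Line 1 (8776.30, Lororia, 3,487 units, €342,353.66):
Code 8776.30 is under a tariff-rate quota (threshold 2,498 units). In-quota: 2,498 units at 2.5%; over-quota: 989 units at 22.5%.
Pro-rata value split: in-quota = €342,353.66 × 2,498/3,487 = €245,253.64; over-quota = €342,353.66 − €245,253.64 = €97,100.02.
In-quota duty = €245,253.64 × 2.5% = €6,131.34. Over-quota duty = €97,100.02 × 22.5% = €21,847.50.
Line duty = €6,131.34 + €21,847.50 = €27,978.84.
Line 2 (8744.51, Oreth, 2,025 kg, €387,726.75):
Base rate for 8744.51 is 18.5%.
Origin Oreth is the FTA partner but 8744.51 is not on the preference list; base rate stands.
Duty = €387,726.75 × 18.5% = €71,729.45.
Line 3 (4779.52, Karena, 872 liters, €91,498.96):
Base rate for 4779.52 is 11%.
4779.52 has an FTA preferential rate, but origin Karena is not Oreth; base rate stands.
Additional duty on 4779.52 from Karena: +31.9%. Applied ad valorem rate: 11% + 31.9% = 42.9%.
Duty = €91,498.96 × 42.9% = €39,253.05.
Total = €27,978.84 + €71,729.45 + €39,253.05 = €138,961.34.

€138,961.34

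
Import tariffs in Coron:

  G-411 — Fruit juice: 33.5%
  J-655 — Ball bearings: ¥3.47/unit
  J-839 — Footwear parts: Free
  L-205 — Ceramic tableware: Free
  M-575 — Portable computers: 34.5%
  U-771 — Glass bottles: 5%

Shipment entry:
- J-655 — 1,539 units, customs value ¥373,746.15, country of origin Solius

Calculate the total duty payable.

Line 1 (J-655, Solius, 1,539 units, ¥373,746.15):
Base rate for J-655 is ¥3.47/unit.
Duty = 1,539 × ¥3.47 = ¥5,340.33.

¥5,340.33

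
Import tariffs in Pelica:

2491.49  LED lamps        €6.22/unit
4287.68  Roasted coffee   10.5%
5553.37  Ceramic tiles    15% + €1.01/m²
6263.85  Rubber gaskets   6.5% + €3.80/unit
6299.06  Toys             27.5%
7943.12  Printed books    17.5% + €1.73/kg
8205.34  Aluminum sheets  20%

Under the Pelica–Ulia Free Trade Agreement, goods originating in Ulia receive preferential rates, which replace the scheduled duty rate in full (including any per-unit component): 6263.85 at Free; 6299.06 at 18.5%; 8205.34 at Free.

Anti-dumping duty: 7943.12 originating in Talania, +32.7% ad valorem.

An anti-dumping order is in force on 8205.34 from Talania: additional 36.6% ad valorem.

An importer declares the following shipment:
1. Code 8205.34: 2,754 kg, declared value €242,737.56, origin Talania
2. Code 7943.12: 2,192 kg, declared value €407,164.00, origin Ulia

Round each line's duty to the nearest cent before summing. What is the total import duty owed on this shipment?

€212,435.32

Line 1 (8205.34, Talania, 2,754 kg, €242,737.56):
Base rate for 8205.34 is 20%.
8205.34 has an FTA preferential rate, but origin Talania is not Ulia; base rate stands.
Additional duty on 8205.34 from Talania: +36.6%. Applied ad valorem rate: 20% + 36.6% = 56.6%.
Duty = €242,737.56 × 56.6% = €137,389.46.
Line 2 (7943.12, Ulia, 2,192 kg, €407,164.00):
Base rate for 7943.12 is 17.5% + €1.73/kg.
Origin Ulia is the FTA partner but 7943.12 is not on the preference list; base rate stands.
The additional-duty order on 7943.12 targets Talania, not Ulia; it does not apply.
Duty = €407,164.00 × 17.5% + 2,192 × €1.73 = €75,045.86.
Total = €137,389.46 + €75,045.86 = €212,435.32.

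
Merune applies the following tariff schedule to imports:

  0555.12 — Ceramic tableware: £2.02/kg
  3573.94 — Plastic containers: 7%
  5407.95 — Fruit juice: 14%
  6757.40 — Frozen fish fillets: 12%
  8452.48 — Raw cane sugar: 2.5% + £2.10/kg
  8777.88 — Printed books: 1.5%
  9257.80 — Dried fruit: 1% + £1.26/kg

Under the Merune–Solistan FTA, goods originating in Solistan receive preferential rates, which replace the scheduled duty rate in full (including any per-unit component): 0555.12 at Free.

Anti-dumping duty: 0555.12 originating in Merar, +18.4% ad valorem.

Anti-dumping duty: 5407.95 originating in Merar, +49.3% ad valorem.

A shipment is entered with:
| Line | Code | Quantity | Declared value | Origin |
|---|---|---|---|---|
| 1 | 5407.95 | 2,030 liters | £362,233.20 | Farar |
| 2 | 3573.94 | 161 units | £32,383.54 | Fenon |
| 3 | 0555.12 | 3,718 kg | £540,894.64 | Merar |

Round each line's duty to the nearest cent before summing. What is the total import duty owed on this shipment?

£160,014.47

Line 1 (5407.95, Farar, 2,030 liters, £362,233.20):
Base rate for 5407.95 is 14%.
The additional-duty order on 5407.95 targets Merar, not Farar; it does not apply.
Duty = £362,233.20 × 14% = £50,712.65.
Line 2 (3573.94, Fenon, 161 units, £32,383.54):
Base rate for 3573.94 is 7%.
Duty = £32,383.54 × 7% = £2,266.85.
Line 3 (0555.12, Merar, 3,718 kg, £540,894.64):
Base rate for 0555.12 is £2.02/kg.
0555.12 has an FTA preferential rate, but origin Merar is not Solistan; base rate stands.
Additional duty on 0555.12 from Merar: +18.4% ad valorem. Applied ad valorem rate = 18.4%.
Duty = £540,894.64 × 18.4% + 3,718 × £2.02 = £107,034.97.
Total = £50,712.65 + £2,266.85 + £107,034.97 = £160,014.47.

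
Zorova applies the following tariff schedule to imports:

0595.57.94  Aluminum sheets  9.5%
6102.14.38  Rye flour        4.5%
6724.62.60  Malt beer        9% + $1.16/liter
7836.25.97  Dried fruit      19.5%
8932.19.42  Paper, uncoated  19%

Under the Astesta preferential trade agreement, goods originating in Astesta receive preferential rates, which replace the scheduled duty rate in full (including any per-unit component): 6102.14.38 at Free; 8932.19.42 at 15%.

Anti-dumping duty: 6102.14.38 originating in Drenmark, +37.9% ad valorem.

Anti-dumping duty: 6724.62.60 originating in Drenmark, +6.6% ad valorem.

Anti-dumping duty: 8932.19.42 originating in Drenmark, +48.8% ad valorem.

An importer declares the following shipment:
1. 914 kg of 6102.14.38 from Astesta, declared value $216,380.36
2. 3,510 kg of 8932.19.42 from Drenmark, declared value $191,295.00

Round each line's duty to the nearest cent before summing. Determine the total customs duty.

$129,698.01

Line 1 (6102.14.38, Astesta, 914 kg, $216,380.36):
Base rate for 6102.14.38 is 4.5%.
Origin Astesta qualifies under the Zorova–Astesta agreement and 6102.14.38 is covered: preferential rate Free applies instead.
The additional-duty order on 6102.14.38 targets Drenmark, not Astesta; it does not apply.
Duty = $216,380.36 × 0% = $0.00.
Line 2 (8932.19.42, Drenmark, 3,510 kg, $191,295.00):
Base rate for 8932.19.42 is 19%.
8932.19.42 has an FTA preferential rate, but origin Drenmark is not Astesta; base rate stands.
Additional duty on 8932.19.42 from Drenmark: +48.8%. Applied ad valorem rate: 19% + 48.8% = 67.8%.
Duty = $191,295.00 × 67.8% = $129,698.01.
Total = $0.00 + $129,698.01 = $129,698.01.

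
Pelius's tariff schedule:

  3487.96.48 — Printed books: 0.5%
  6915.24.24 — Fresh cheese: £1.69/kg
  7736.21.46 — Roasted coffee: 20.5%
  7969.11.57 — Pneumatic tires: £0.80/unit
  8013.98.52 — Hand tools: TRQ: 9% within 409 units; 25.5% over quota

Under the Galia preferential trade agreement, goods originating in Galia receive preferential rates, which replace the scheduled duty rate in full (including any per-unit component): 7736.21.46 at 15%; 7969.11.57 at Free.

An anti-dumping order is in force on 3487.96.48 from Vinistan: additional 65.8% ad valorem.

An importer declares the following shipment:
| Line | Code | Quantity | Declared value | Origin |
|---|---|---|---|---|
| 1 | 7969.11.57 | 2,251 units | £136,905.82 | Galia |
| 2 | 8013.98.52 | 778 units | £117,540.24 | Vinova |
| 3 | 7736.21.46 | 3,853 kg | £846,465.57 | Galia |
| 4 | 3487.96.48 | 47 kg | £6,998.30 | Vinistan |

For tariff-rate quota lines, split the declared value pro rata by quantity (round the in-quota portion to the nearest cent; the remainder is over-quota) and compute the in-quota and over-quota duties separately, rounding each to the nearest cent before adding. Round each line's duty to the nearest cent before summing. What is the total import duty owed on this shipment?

Line 1 (7969.11.57, Galia, 2,251 units, £136,905.82):
Base rate for 7969.11.57 is £0.80/unit.
Origin Galia qualifies under the Pelius–Galia agreement and 7969.11.57 is covered: preferential rate Free applies instead.
Duty = £136,905.82 × 0% = £0.00.
Line 2 (8013.98.52, Vinova, 778 units, £117,540.24):
Code 8013.98.52 is under a tariff-rate quota (threshold 409 units). In-quota: 409 units at 9%; over-quota: 369 units at 25.5%.
Pro-rata value split: in-quota = £117,540.24 × 409/778 = £61,791.72; over-quota = £117,540.24 − £61,791.72 = £55,748.52.
In-quota duty = £61,791.72 × 9% = £5,561.25. Over-quota duty = £55,748.52 × 25.5% = £14,215.87.
Line duty = £5,561.25 + £14,215.87 = £19,777.12.
Line 3 (7736.21.46, Galia, 3,853 kg, £846,465.57):
Base rate for 7736.21.46 is 20.5%.
Origin Galia qualifies under the Pelius–Galia agreement and 7736.21.46 is covered: preferential rate 15% applies instead.
Duty = £846,465.57 × 15% = £126,969.84.
Line 4 (3487.96.48, Vinistan, 47 kg, £6,998.30):
Base rate for 3487.96.48 is 0.5%.
Additional duty on 3487.96.48 from Vinistan: +65.8%. Applied ad valorem rate: 0.5% + 65.8% = 66.3%.
Duty = £6,998.30 × 66.3% = £4,639.87.
Total = £0.00 + £19,777.12 + £126,969.84 + £4,639.87 = £151,386.83.

£151,386.83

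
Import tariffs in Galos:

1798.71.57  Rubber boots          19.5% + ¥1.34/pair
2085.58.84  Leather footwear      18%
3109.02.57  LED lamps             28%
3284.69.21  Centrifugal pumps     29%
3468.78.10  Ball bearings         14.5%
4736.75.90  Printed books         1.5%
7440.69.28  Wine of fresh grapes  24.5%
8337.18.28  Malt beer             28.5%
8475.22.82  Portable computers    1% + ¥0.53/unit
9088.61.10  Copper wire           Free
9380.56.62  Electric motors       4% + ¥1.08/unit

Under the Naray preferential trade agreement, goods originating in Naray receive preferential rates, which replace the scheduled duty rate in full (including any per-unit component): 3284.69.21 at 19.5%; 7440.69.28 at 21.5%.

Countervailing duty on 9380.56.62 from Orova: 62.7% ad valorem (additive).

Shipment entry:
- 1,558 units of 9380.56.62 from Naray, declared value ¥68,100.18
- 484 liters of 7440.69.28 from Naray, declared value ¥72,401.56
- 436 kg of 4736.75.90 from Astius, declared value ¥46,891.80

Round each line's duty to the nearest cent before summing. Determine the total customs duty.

¥20,676.37

Line 1 (9380.56.62, Naray, 1,558 units, ¥68,100.18):
Base rate for 9380.56.62 is 4% + ¥1.08/unit.
Origin Naray is the FTA partner but 9380.56.62 is not on the preference list; base rate stands.
The additional-duty order on 9380.56.62 targets Orova, not Naray; it does not apply.
Duty = ¥68,100.18 × 4% + 1,558 × ¥1.08 = ¥4,406.65.
Line 2 (7440.69.28, Naray, 484 liters, ¥72,401.56):
Base rate for 7440.69.28 is 24.5%.
Origin Naray qualifies under the Galos–Naray agreement and 7440.69.28 is covered: preferential rate 21.5% applies instead.
Duty = ¥72,401.56 × 21.5% = ¥15,566.34.
Line 3 (4736.75.90, Astius, 436 kg, ¥46,891.80):
Base rate for 4736.75.90 is 1.5%.
Duty = ¥46,891.80 × 1.5% = ¥703.38.
Total = ¥4,406.65 + ¥15,566.34 + ¥703.38 = ¥20,676.37.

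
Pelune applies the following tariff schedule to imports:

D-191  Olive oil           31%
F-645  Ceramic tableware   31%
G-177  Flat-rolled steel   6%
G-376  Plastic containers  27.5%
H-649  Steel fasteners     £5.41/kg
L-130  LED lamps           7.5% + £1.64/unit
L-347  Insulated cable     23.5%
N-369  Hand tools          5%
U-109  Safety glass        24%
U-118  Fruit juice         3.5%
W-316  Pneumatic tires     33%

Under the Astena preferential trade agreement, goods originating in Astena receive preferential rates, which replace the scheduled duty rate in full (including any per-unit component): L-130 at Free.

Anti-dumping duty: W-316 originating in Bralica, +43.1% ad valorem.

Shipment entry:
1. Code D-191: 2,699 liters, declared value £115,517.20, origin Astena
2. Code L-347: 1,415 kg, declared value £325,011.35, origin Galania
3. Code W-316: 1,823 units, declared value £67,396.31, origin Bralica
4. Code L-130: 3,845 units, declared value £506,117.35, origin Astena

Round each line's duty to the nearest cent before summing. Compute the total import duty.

Line 1 (D-191, Astena, 2,699 liters, £115,517.20):
Base rate for D-191 is 31%.
Origin Astena is the FTA partner but D-191 is not on the preference list; base rate stands.
Duty = £115,517.20 × 31% = £35,810.33.
Line 2 (L-347, Galania, 1,415 kg, £325,011.35):
Base rate for L-347 is 23.5%.
Duty = £325,011.35 × 23.5% = £76,377.67.
Line 3 (W-316, Bralica, 1,823 units, £67,396.31):
Base rate for W-316 is 33%.
Additional duty on W-316 from Bralica: +43.1%. Applied ad valorem rate: 33% + 43.1% = 76.1%.
Duty = £67,396.31 × 76.1% = £51,288.59.
Line 4 (L-130, Astena, 3,845 units, £506,117.35):
Base rate for L-130 is 7.5% + £1.64/unit.
Origin Astena qualifies under the Pelune–Astena agreement and L-130 is covered: preferential rate Free applies instead.
Duty = £506,117.35 × 0% = £0.00.
Total = £35,810.33 + £76,377.67 + £51,288.59 + £0.00 = £163,476.59.

£163,476.59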